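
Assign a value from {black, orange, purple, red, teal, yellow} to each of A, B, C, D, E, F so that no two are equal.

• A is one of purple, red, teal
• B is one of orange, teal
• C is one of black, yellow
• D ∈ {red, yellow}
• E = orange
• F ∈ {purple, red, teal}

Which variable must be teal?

E must be orange (only option left). Remove orange from B.
So teal goes to B.

B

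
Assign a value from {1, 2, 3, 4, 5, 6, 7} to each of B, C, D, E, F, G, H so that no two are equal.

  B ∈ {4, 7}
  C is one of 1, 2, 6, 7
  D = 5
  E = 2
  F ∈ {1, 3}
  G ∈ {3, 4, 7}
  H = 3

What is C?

6

D must be 5 (only option left).
That leaves E = 2. Remove 2 from C.
H has just one choice, so H = 3. Strike 3 from F, G.
F must be 1 (only option left). Remove 1 from C.
The 3 still-open variables together cover exactly {4, 6, 7} — 3 values for 3 variables — and 6 appears only in C's list, so C = 6.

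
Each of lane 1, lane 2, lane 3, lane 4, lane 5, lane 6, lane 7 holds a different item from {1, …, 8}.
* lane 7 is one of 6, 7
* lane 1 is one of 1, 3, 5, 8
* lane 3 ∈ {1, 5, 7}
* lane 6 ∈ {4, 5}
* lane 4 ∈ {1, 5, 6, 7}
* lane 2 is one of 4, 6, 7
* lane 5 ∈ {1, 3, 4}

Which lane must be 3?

lane 5

The 7 variables together cover exactly {1, 3, 4, 5, 6, 7, 8} — 7 values for 7 variables — and 8 appears only in lane 1's list, so lane 1 = 8.
The 6 still-open variables draw from only 6 values {1, 3, 4, 5, 6, 7}, so each is used; only lane 5 can be 3, hence lane 5 = 3.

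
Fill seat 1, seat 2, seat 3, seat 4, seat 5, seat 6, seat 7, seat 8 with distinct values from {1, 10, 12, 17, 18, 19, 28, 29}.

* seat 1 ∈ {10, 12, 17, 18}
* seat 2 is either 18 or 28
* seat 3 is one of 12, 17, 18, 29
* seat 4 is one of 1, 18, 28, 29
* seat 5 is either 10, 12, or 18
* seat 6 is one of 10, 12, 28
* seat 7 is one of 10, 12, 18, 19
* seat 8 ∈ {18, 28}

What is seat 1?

The 8 variables together cover exactly {1, 10, 12, 17, 18, 19, 28, 29} — 8 values for 8 variables — and 1 appears only in seat 4's list, so seat 4 = 1.
Among the 7 still-open variables, 19 fits only seat 7 (and all 7 values in {10, 12, 17, 18, 19, 28, 29} must be used), so seat 7 = 19.
The 6 still-open variables draw from only 6 values {10, 12, 17, 18, 28, 29}, so each is used; only seat 3 can be 29, hence seat 3 = 29.
The 5 still-open variables together cover exactly {10, 12, 17, 18, 28} — 5 values for 5 variables — and 17 appears only in seat 1's list, so seat 1 = 17.

17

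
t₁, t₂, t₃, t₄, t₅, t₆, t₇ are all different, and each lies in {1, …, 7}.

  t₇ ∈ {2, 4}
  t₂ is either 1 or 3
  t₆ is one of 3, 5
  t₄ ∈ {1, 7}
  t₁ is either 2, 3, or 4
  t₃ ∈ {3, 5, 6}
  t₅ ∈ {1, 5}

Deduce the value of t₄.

7

The 7 variables together cover exactly {1, 2, 3, 4, 5, 6, 7} — 7 values for 7 variables — and 6 appears only in t₃'s list, so t₃ = 6.
The 6 still-open variables together cover exactly {1, 2, 3, 4, 5, 7} — 6 values for 6 variables — and 7 appears only in t₄'s list, so t₄ = 7.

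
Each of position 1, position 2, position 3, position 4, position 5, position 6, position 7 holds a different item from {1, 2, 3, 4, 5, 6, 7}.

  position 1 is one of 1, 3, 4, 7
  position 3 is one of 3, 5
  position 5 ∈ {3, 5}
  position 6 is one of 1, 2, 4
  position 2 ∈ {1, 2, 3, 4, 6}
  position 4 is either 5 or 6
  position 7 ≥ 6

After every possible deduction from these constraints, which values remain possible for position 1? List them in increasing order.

1, 4

The 2 variables position 3 and position 5 are confined to {3, 5}, which locks those values in; drop them from position 1, position 2, position 4.
position 4 has just one choice, so position 4 = 6. Remove 6 from position 2, position 7.
position 7 has just one choice, so position 7 = 7. Remove 7 from position 1.
No further eliminations apply; position 1 can still be any of 1, 4.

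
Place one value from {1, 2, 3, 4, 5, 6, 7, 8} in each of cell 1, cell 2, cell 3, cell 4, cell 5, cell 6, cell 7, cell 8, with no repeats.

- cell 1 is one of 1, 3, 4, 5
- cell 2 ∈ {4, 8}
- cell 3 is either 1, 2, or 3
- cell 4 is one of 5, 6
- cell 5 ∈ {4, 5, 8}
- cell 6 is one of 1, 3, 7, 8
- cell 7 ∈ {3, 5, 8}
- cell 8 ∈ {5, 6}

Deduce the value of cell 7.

Among the 8 variables, 2 fits only cell 3 (and all 8 values in {1, 2, 3, 4, 5, 6, 7, 8} must be used), so cell 3 = 2.
The 7 still-open variables together cover exactly {1, 3, 4, 5, 6, 7, 8} — 7 values for 7 variables — and 7 appears only in cell 6's list, so cell 6 = 7.
Among the 6 still-open variables, 1 fits only cell 1 (and all 6 values in {1, 3, 4, 5, 6, 8} must be used), so cell 1 = 1.
The 5 still-open variables draw from only 5 values {3, 4, 5, 6, 8}, so each is used; only cell 7 can be 3, hence cell 7 = 3.

3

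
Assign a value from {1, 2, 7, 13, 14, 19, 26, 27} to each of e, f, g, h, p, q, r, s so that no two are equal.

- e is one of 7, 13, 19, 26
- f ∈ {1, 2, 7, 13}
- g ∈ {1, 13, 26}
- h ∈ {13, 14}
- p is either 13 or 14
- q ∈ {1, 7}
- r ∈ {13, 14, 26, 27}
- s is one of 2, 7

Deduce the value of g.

26

The 8 variables draw from only 8 values {1, 2, 7, 13, 14, 19, 26, 27}, so each is used; only e can be 19, hence e = 19.
The 7 still-open variables draw from only 7 values {1, 2, 7, 13, 14, 26, 27}, so each is used; only r can be 27, hence r = 27.
The 6 still-open variables together cover exactly {1, 2, 7, 13, 14, 26} — 6 values for 6 variables — and 26 appears only in g's list, so g = 26.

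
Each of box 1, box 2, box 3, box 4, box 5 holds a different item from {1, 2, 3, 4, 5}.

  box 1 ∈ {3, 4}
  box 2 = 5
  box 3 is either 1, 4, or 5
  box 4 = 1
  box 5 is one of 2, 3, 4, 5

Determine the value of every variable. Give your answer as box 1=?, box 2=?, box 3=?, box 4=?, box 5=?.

box 1=3, box 2=5, box 3=4, box 4=1, box 5=2

box 2 has just one choice, so box 2 = 5. Eliminate 5 elsewhere: box 3, box 5.
That leaves box 4 = 1. Remove 1 from box 3.
box 3 must be 4 (only option left). Eliminate 4 elsewhere: box 1, box 5.
box 1's domain is down to {3}, so box 1 = 3. Eliminate 3 elsewhere: box 5.
box 5's domain is down to {2}, so box 5 = 2.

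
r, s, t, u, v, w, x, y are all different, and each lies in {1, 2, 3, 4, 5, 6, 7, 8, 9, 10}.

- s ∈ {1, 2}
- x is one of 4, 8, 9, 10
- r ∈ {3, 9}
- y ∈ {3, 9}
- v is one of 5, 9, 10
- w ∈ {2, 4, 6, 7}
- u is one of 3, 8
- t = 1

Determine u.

t must be 1 (only option left). So s can't be 1.
s must be 2 (only option left). Strike 2 from w.
r and y between them cover only {3, 9} — a naked pair. Remove those values from u, v, x.
So u = 8.

8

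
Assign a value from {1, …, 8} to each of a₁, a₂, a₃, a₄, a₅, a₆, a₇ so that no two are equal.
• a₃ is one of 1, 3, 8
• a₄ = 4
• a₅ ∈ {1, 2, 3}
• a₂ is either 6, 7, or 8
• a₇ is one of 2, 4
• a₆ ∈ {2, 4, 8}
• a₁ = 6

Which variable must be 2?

a₁'s domain is down to {6}, so a₁ = 6. Strike 6 from a₂.
a₄ must be 4 (only option left). Strike 4 from a₆, a₇.
So 2 goes to a₇.

a₇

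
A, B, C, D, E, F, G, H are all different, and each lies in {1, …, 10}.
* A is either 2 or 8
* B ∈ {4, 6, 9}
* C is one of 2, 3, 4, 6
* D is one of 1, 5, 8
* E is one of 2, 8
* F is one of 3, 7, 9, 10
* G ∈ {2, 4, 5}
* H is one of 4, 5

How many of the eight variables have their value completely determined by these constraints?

1

A and E share exactly the 2 values {2, 8}; by pigeonhole those values go to them, so strike 2, 8 from C, D, G.
G and H between them cover only {4, 5} — a naked pair. Remove those values from B, C, D.
D's domain is down to {1}, so D = 1.
Determined: D=1. The other variables each still have more than one consistent value. That makes 1.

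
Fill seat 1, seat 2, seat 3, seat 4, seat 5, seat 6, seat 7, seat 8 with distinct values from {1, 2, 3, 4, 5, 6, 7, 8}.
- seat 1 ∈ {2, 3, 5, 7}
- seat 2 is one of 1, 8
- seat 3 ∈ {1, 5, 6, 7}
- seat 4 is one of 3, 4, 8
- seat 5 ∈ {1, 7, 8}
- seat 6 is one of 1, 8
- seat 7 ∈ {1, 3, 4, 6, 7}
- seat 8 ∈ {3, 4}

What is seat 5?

The 8 variables together cover exactly {1, 2, 3, 4, 5, 6, 7, 8} — 8 values for 8 variables — and 2 appears only in seat 1's list, so seat 1 = 2.
The 7 still-open variables draw from only 7 values {1, 3, 4, 5, 6, 7, 8}, so each is used; only seat 3 can be 5, hence seat 3 = 5.
The 6 still-open variables together cover exactly {1, 3, 4, 6, 7, 8} — 6 values for 6 variables — and 6 appears only in seat 7's list, so seat 7 = 6.
Among the 5 still-open variables, 7 fits only seat 5 (and all 5 values in {1, 3, 4, 7, 8} must be used), so seat 5 = 7.

7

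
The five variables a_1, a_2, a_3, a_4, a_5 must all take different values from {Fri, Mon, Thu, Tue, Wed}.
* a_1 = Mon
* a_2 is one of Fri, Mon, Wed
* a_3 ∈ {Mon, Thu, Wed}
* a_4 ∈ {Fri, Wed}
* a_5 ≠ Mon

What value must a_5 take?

Tue

a_1's domain is down to {Mon}, so a_1 = Mon. Remove Mon from a_2, a_3.
The 4 still-open variables together cover exactly {Fri, Thu, Tue, Wed} — 4 values for 4 variables — and Tue appears only in a_5's list, so a_5 = Tue.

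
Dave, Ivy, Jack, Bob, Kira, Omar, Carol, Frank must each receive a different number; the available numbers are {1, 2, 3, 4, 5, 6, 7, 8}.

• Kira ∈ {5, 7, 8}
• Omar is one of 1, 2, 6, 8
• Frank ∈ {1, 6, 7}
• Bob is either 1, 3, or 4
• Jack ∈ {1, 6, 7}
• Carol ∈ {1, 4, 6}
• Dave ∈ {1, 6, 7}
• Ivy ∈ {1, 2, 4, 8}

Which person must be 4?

Carol

The 8 variables together cover exactly {1, 2, 3, 4, 5, 6, 7, 8} — 8 values for 8 variables — and 3 appears only in Bob's list, so Bob = 3.
Among the 7 still-open variables, 5 fits only Kira (and all 7 values in {1, 2, 4, 5, 6, 7, 8} must be used), so Kira = 5.
Dave, Jack, Frank between them cover only {1, 6, 7} — a naked triple. Remove those values from Ivy, Omar, Carol.
So 4 goes to Carol.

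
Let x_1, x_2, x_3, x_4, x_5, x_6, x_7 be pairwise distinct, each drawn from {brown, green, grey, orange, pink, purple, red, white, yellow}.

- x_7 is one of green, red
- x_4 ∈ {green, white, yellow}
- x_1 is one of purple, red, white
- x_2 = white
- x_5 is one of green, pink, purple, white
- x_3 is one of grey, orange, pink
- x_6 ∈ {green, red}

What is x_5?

pink

x_2 has just one choice, so x_2 = white. Strike white from x_1, x_4, x_5.
The 2 variables x_6 and x_7 are confined to {green, red}, which locks those values in; drop them from x_1, x_4, x_5.
x_1's domain is down to {purple}, so x_1 = purple. Strike purple from x_5.
So x_5 = pink.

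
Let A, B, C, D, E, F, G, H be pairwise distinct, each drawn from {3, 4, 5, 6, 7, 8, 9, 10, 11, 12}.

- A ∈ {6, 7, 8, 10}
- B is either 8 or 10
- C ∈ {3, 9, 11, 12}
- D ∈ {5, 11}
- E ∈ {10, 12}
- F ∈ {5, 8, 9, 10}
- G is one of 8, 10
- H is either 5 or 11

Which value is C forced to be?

3

B and G share exactly the 2 values {8, 10}; by pigeonhole those values go to them, so strike 8, 10 from A, E, F.
That leaves E = 12. Remove 12 from C.
D and H between them cover only {5, 11} — a naked pair. Remove those values from C, F.
F must be 9 (only option left). Eliminate 9 elsewhere: C.
So C = 3.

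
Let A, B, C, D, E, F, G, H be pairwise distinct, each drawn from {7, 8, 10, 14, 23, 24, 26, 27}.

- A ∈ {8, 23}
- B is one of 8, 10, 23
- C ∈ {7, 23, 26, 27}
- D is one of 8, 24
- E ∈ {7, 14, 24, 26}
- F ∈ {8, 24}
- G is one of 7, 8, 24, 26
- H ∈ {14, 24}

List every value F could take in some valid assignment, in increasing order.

Among the 8 variables, 10 fits only B (and all 8 values in {7, 8, 10, 14, 23, 24, 26, 27} must be used), so B = 10.
Among the 7 still-open variables, 27 fits only C (and all 7 values in {7, 8, 14, 23, 24, 26, 27} must be used), so C = 27.
Among the 6 still-open variables, 23 fits only A (and all 6 values in {7, 8, 14, 23, 24, 26} must be used), so A = 23.
The 2 variables D and F are confined to {8, 24}, which locks those values in; drop them from E, G, H.
That leaves H = 14. Remove 14 from E.
No further eliminations apply; F can still be any of 8, 24.

8, 24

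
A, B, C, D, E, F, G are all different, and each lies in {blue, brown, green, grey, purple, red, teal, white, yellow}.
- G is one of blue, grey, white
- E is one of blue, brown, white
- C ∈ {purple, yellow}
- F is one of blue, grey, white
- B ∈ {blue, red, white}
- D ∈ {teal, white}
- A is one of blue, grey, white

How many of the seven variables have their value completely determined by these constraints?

3

A, F, G between them cover only {blue, grey, white} — a naked triple. Remove those values from B, D, E.
B's domain is down to {red}, so B = red.
D has just one choice, so D = teal.
E has just one choice, so E = brown.
Determined: B=red, D=teal, E=brown. The other variables each still have more than one consistent value. That makes 3.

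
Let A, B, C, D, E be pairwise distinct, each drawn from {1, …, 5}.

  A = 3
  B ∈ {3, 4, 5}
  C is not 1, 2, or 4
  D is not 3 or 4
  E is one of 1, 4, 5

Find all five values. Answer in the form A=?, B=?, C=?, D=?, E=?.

A's domain is down to {3}, so A = 3. So B, C can't be 3.
C's domain is down to {5}, so C = 5. Strike 5 from B, D, E.
B must be 4 (only option left). Strike 4 from E.
That leaves E = 1. Eliminate 1 elsewhere: D.
D's domain is down to {2}, so D = 2.

A=3, B=4, C=5, D=2, E=1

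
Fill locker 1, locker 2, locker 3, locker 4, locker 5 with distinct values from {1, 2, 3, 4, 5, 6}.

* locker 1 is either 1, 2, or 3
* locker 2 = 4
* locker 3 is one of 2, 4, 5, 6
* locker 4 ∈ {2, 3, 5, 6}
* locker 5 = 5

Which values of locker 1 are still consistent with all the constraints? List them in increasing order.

1, 2, 3

locker 2 must be 4 (only option left). Eliminate 4 elsewhere: locker 3.
That leaves locker 5 = 5. Remove 5 from locker 3, locker 4.
No further eliminations apply; locker 1 can still be any of 1, 2, 3.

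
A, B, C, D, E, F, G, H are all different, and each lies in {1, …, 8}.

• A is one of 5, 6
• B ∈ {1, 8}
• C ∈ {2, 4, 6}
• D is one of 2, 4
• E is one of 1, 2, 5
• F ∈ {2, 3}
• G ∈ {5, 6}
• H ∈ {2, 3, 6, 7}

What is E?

1

The 8 variables together cover exactly {1, 2, 3, 4, 5, 6, 7, 8} — 8 values for 8 variables — and 7 appears only in H's list, so H = 7.
The 7 still-open variables together cover exactly {1, 2, 3, 4, 5, 6, 8} — 7 values for 7 variables — and 3 appears only in F's list, so F = 3.
The 6 still-open variables draw from only 6 values {1, 2, 4, 5, 6, 8}, so each is used; only B can be 8, hence B = 8.
Among the 5 still-open variables, 1 fits only E (and all 5 values in {1, 2, 4, 5, 6} must be used), so E = 1.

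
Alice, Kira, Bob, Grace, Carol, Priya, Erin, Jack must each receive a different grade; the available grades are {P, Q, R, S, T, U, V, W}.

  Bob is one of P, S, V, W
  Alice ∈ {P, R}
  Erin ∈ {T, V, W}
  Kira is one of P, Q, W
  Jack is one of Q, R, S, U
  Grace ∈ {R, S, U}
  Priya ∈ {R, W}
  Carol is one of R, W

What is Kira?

Q

Among the 8 variables, T fits only Erin (and all 8 values in {P, Q, R, S, T, U, V, W} must be used), so Erin = T.
The 7 still-open variables draw from only 7 values {P, Q, R, S, U, V, W}, so each is used; only Bob can be V, hence Bob = V.
Carol and Priya between them cover only {R, W} — a naked pair. Remove those values from Alice, Kira, Grace, Jack.
That leaves Alice = P. So Kira can't be P.
So Kira = Q.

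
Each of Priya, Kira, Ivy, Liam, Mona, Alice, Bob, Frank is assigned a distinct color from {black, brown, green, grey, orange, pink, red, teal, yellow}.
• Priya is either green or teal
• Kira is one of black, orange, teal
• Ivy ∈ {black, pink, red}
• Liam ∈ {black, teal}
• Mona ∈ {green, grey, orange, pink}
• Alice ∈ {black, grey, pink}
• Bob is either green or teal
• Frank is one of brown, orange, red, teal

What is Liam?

black

The 8 variables draw from only 8 values {black, brown, green, grey, orange, pink, red, teal}, so each is used; only Frank can be brown, hence Frank = brown.
The 7 still-open variables draw from only 7 values {black, green, grey, orange, pink, red, teal}, so each is used; only Ivy can be red, hence Ivy = red.
Priya and Bob between them cover only {green, teal} — a naked pair. Remove those values from Kira, Liam, Mona.
So Liam = black.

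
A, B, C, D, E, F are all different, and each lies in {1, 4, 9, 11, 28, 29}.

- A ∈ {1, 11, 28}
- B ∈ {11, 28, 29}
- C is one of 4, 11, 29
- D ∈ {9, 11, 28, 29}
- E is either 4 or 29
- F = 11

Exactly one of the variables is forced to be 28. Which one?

F must be 11 (only option left). Strike 11 from A, B, C, D.
The 5 still-open variables together cover exactly {1, 4, 9, 28, 29} — 5 values for 5 variables — and 1 appears only in A's list, so A = 1.
The 4 still-open variables draw from only 4 values {4, 9, 28, 29}, so each is used; only D can be 9, hence D = 9.
Among the 3 still-open variables, 28 fits only B (and all 3 values in {4, 28, 29} must be used), so B = 28.

B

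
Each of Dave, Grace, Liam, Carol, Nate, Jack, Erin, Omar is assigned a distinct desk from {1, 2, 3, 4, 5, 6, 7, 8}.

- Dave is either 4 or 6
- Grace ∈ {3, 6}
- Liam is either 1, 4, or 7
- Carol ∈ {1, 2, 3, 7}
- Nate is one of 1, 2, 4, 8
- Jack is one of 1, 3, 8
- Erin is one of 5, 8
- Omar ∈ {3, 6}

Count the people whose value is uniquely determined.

The 8 variables together cover exactly {1, 2, 3, 4, 5, 6, 7, 8} — 8 values for 8 variables — and 5 appears only in Erin's list, so Erin = 5.
The 2 variables Grace and Omar are confined to {3, 6}, which locks those values in; drop them from Dave, Carol, Jack.
Dave must be 4 (only option left). Remove 4 from Liam, Nate.
Determined: Dave=4, Erin=5. The other people each still have more than one consistent value. That makes 2.

2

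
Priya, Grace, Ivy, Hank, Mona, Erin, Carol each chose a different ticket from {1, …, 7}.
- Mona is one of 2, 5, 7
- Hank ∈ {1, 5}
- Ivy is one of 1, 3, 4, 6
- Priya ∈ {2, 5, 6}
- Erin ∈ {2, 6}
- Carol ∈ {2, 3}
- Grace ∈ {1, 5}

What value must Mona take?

7

The 7 variables draw from only 7 values {1, 2, 3, 4, 5, 6, 7}, so each is used; only Ivy can be 4, hence Ivy = 4.
The 6 still-open variables draw from only 6 values {1, 2, 3, 5, 6, 7}, so each is used; only Carol can be 3, hence Carol = 3.
The 5 still-open variables draw from only 5 values {1, 2, 5, 6, 7}, so each is used; only Mona can be 7, hence Mona = 7.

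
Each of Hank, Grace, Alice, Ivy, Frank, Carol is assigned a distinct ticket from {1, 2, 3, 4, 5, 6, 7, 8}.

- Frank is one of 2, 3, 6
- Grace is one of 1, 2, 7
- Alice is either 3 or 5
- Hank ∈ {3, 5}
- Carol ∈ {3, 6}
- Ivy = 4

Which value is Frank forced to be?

2

Ivy has just one choice, so Ivy = 4.
The 2 variables Hank and Alice are confined to {3, 5}, which locks those values in; drop them from Frank, Carol.
Carol has just one choice, so Carol = 6. Strike 6 from Frank.
So Frank = 2.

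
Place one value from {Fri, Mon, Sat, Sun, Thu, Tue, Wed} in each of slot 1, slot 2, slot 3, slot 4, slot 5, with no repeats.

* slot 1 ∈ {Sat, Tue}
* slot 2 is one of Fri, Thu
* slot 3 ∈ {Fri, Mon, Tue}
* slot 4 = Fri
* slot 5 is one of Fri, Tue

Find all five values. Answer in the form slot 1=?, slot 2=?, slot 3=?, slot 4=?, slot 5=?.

slot 4 must be Fri (only option left). So slot 2, slot 3, slot 5 can't be Fri.
slot 5 has just one choice, so slot 5 = Tue. Eliminate Tue elsewhere: slot 1, slot 3.
slot 1 has just one choice, so slot 1 = Sat.
slot 2 must be Thu (only option left).
slot 3 has just one choice, so slot 3 = Mon.

slot 1=Sat, slot 2=Thu, slot 3=Mon, slot 4=Fri, slot 5=Tue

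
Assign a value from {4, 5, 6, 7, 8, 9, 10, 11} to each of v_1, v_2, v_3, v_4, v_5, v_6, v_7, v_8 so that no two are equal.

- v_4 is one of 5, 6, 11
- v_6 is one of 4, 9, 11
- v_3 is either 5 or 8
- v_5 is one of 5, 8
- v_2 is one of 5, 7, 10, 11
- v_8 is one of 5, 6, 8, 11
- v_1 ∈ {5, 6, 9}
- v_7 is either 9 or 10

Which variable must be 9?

v_1

Among the 8 variables, 4 fits only v_6 (and all 8 values in {4, 5, 6, 7, 8, 9, 10, 11} must be used), so v_6 = 4.
The 7 still-open variables draw from only 7 values {5, 6, 7, 8, 9, 10, 11}, so each is used; only v_2 can be 7, hence v_2 = 7.
The 6 still-open variables draw from only 6 values {5, 6, 8, 9, 10, 11}, so each is used; only v_7 can be 10, hence v_7 = 10.
The 5 still-open variables draw from only 5 values {5, 6, 8, 9, 11}, so each is used; only v_1 can be 9, hence v_1 = 9.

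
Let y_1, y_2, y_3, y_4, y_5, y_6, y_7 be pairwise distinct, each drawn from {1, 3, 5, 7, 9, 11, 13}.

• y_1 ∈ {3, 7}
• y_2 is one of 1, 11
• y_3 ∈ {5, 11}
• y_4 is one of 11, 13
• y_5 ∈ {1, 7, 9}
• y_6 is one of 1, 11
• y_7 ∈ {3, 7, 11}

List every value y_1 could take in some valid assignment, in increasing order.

The 7 variables together cover exactly {1, 3, 5, 7, 9, 11, 13} — 7 values for 7 variables — and 5 appears only in y_3's list, so y_3 = 5.
The 6 still-open variables together cover exactly {1, 3, 7, 9, 11, 13} — 6 values for 6 variables — and 9 appears only in y_5's list, so y_5 = 9.
The 5 still-open variables draw from only 5 values {1, 3, 7, 11, 13}, so each is used; only y_4 can be 13, hence y_4 = 13.
y_2 and y_6 share exactly the 2 values {1, 11}; by pigeonhole those values go to them, so strike 1, 11 from y_7.
No further eliminations apply; y_1 can still be any of 3, 7.

3, 7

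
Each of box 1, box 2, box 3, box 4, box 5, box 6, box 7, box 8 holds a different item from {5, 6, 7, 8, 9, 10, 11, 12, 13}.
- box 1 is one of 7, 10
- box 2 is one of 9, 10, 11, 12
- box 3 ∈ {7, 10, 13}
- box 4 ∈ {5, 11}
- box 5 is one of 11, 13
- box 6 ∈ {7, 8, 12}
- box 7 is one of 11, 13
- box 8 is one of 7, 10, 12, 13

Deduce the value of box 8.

12

The 8 variables draw from only 8 values {5, 7, 8, 9, 10, 11, 12, 13}, so each is used; only box 4 can be 5, hence box 4 = 5.
The 7 still-open variables draw from only 7 values {7, 8, 9, 10, 11, 12, 13}, so each is used; only box 6 can be 8, hence box 6 = 8.
The 6 still-open variables draw from only 6 values {7, 9, 10, 11, 12, 13}, so each is used; only box 2 can be 9, hence box 2 = 9.
The 5 still-open variables draw from only 5 values {7, 10, 11, 12, 13}, so each is used; only box 8 can be 12, hence box 8 = 12.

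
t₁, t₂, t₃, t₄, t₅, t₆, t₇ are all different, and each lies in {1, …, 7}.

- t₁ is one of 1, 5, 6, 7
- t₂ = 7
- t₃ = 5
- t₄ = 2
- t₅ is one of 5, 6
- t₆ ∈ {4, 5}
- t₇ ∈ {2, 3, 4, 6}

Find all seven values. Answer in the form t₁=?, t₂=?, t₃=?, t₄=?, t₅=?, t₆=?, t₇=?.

t₁=1, t₂=7, t₃=5, t₄=2, t₅=6, t₆=4, t₇=3

t₂'s domain is down to {7}, so t₂ = 7. Remove 7 from t₁.
t₃'s domain is down to {5}, so t₃ = 5. Remove 5 from t₁, t₅, t₆.
t₄'s domain is down to {2}, so t₄ = 2. So t₇ can't be 2.
t₅ must be 6 (only option left). Strike 6 from t₁, t₇.
t₆ has just one choice, so t₆ = 4. Strike 4 from t₇.
t₇ has just one choice, so t₇ = 3.
t₁'s domain is down to {1}, so t₁ = 1.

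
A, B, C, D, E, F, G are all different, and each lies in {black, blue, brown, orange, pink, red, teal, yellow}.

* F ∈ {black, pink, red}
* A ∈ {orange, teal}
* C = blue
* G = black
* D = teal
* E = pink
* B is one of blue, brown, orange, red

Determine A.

C has just one choice, so C = blue. Strike blue from B.
D has just one choice, so D = teal. Strike teal from A.
So A = orange.

orange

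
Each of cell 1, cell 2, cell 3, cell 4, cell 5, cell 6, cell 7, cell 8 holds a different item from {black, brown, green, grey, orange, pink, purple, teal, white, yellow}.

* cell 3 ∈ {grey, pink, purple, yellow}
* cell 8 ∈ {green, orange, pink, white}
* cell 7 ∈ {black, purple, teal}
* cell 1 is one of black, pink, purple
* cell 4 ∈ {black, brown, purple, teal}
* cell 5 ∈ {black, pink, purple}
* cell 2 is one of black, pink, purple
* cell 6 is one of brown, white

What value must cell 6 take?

cell 1, cell 2, cell 5 share exactly the 3 values {black, pink, purple}; by pigeonhole those values go to them, so strike black, pink, purple from cell 3, cell 4, cell 7, cell 8.
cell 7 has just one choice, so cell 7 = teal. Remove teal from cell 4.
cell 4 has just one choice, so cell 4 = brown. Strike brown from cell 6.
So cell 6 = white.

white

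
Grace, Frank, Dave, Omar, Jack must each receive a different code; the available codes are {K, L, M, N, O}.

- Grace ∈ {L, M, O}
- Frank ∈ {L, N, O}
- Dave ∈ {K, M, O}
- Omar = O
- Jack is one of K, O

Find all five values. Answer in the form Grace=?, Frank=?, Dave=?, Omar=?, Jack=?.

Grace=L, Frank=N, Dave=M, Omar=O, Jack=K

Omar's domain is down to {O}, so Omar = O. Remove O from Grace, Frank, Dave, Jack.
Jack has just one choice, so Jack = K. So Dave can't be K.
Dave's domain is down to {M}, so Dave = M. Eliminate M elsewhere: Grace.
Grace has just one choice, so Grace = L. Strike L from Frank.
Frank must be N (only option left).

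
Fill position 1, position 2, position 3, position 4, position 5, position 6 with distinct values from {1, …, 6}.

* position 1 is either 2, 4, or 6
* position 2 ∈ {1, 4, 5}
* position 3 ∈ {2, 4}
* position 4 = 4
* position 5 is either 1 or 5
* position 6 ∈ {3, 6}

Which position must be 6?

position 4's domain is down to {4}, so position 4 = 4. Eliminate 4 elsewhere: position 1, position 2, position 3.
That leaves position 3 = 2. Eliminate 2 elsewhere: position 1.
So 6 goes to position 1.

position 1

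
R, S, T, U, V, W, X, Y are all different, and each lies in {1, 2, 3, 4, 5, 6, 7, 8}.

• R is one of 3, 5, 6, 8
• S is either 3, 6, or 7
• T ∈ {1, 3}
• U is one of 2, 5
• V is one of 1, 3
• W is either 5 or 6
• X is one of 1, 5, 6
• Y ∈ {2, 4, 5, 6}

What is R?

Among the 8 variables, 4 fits only Y (and all 8 values in {1, 2, 3, 4, 5, 6, 7, 8} must be used), so Y = 4.
The 7 still-open variables draw from only 7 values {1, 2, 3, 5, 6, 7, 8}, so each is used; only U can be 2, hence U = 2.
Among the 6 still-open variables, 7 fits only S (and all 6 values in {1, 3, 5, 6, 7, 8} must be used), so S = 7.
Among the 5 still-open variables, 8 fits only R (and all 5 values in {1, 3, 5, 6, 8} must be used), so R = 8.

8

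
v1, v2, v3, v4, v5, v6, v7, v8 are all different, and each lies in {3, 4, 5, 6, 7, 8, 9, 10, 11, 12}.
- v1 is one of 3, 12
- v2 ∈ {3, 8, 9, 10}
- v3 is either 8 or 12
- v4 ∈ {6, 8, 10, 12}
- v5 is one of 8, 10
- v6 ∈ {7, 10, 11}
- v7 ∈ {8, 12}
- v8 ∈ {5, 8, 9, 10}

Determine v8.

v3 and v7 between them cover only {8, 12} — a naked pair. Remove those values from v1, v2, v4, v5, v8.
v1 must be 3 (only option left). Strike 3 from v2.
v5 has just one choice, so v5 = 10. So v2, v4, v6, v8 can't be 10.
v2 has just one choice, so v2 = 9. Strike 9 from v8.
So v8 = 5.

5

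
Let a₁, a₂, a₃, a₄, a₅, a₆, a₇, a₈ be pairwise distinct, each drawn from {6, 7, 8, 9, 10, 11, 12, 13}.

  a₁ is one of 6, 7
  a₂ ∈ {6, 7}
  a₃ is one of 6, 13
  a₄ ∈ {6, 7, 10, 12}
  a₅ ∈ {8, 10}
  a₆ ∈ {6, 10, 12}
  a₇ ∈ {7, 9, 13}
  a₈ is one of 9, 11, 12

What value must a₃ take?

Among the 8 variables, 8 fits only a₅ (and all 8 values in {6, 7, 8, 9, 10, 11, 12, 13} must be used), so a₅ = 8.
The 7 still-open variables draw from only 7 values {6, 7, 9, 10, 11, 12, 13}, so each is used; only a₈ can be 11, hence a₈ = 11.
Among the 6 still-open variables, 9 fits only a₇ (and all 6 values in {6, 7, 9, 10, 12, 13} must be used), so a₇ = 9.
Among the 5 still-open variables, 13 fits only a₃ (and all 5 values in {6, 7, 10, 12, 13} must be used), so a₃ = 13.

13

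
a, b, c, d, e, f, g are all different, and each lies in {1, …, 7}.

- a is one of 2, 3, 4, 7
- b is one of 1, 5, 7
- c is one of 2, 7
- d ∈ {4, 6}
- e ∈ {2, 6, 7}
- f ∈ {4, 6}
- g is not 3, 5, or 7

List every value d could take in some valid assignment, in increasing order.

The 7 variables together cover exactly {1, 2, 3, 4, 5, 6, 7} — 7 values for 7 variables — and 3 appears only in a's list, so a = 3.
The 6 still-open variables together cover exactly {1, 2, 4, 5, 6, 7} — 6 values for 6 variables — and 5 appears only in b's list, so b = 5.
Among the 5 still-open variables, 1 fits only g (and all 5 values in {1, 2, 4, 6, 7} must be used), so g = 1.
d and f between them cover only {4, 6} — a naked pair. Remove those values from e.
No further eliminations apply; d can still be any of 4, 6.

4, 6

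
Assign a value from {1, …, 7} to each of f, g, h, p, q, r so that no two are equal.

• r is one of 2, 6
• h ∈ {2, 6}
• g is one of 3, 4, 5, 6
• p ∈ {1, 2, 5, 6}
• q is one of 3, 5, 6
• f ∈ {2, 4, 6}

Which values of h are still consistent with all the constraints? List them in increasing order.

The 6 variables draw from only 6 values {1, 2, 3, 4, 5, 6}, so each is used; only p can be 1, hence p = 1.
h and r between them cover only {2, 6} — a naked pair. Remove those values from f, g, q.
f's domain is down to {4}, so f = 4. Eliminate 4 elsewhere: g.
No further eliminations apply; h can still be any of 2, 6.

2, 6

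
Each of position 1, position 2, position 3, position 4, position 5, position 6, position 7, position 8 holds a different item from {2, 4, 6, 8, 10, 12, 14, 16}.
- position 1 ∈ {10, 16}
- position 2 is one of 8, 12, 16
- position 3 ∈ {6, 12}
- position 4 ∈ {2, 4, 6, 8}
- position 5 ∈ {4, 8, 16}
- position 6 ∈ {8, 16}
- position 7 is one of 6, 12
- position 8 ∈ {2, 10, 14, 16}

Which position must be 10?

position 1

The 8 variables together cover exactly {2, 4, 6, 8, 10, 12, 14, 16} — 8 values for 8 variables — and 14 appears only in position 8's list, so position 8 = 14.
The 7 still-open variables draw from only 7 values {2, 4, 6, 8, 10, 12, 16}, so each is used; only position 4 can be 2, hence position 4 = 2.
The 6 still-open variables together cover exactly {4, 6, 8, 10, 12, 16} — 6 values for 6 variables — and 4 appears only in position 5's list, so position 5 = 4.
The 5 still-open variables draw from only 5 values {6, 8, 10, 12, 16}, so each is used; only position 1 can be 10, hence position 1 = 10.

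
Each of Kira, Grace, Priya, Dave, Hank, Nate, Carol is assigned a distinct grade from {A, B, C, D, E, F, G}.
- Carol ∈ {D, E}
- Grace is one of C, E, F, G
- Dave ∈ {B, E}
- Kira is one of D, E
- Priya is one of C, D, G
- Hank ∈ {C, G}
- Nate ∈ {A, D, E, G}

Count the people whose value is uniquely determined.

3

Among the 7 variables, A fits only Nate (and all 7 values in {A, B, C, D, E, F, G} must be used), so Nate = A.
The 6 still-open variables together cover exactly {B, C, D, E, F, G} — 6 values for 6 variables — and B appears only in Dave's list, so Dave = B.
Among the 5 still-open variables, F fits only Grace (and all 5 values in {C, D, E, F, G} must be used), so Grace = F.
Kira and Carol between them cover only {D, E} — a naked pair. Remove those values from Priya.
Determined: Grace=F, Dave=B, Nate=A. The other people each still have more than one consistent value. That makes 3.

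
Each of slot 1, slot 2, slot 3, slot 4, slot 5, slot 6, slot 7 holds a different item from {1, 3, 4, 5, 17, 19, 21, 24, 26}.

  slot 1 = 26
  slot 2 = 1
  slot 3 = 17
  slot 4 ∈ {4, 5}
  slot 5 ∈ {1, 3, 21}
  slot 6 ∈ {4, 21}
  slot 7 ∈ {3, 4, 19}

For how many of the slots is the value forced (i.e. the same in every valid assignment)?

slot 1's domain is down to {26}, so slot 1 = 26.
That leaves slot 2 = 1. So slot 5 can't be 1.
slot 3 has just one choice, so slot 3 = 17.
Determined: slot 1=26, slot 2=1, slot 3=17. The other slots each still have more than one consistent value. That makes 3.

3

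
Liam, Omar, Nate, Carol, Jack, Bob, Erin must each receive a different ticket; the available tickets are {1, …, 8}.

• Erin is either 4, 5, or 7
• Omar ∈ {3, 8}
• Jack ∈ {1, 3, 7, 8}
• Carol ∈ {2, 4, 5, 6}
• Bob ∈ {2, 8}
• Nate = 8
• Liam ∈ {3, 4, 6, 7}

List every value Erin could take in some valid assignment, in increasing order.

4, 5, 7

Nate has just one choice, so Nate = 8. Strike 8 from Omar, Jack, Bob.
Bob's domain is down to {2}, so Bob = 2. Remove 2 from Carol.
Omar has just one choice, so Omar = 3. Eliminate 3 elsewhere: Liam, Jack.
No further eliminations apply; Erin can still be any of 4, 5, 7.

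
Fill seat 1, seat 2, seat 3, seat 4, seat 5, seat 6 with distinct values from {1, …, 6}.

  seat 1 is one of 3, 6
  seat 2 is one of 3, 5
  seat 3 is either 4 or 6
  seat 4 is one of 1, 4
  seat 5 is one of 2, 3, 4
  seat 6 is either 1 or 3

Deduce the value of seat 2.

5

The 6 variables draw from only 6 values {1, 2, 3, 4, 5, 6}, so each is used; only seat 5 can be 2, hence seat 5 = 2.
The 5 still-open variables draw from only 5 values {1, 3, 4, 5, 6}, so each is used; only seat 2 can be 5, hence seat 2 = 5.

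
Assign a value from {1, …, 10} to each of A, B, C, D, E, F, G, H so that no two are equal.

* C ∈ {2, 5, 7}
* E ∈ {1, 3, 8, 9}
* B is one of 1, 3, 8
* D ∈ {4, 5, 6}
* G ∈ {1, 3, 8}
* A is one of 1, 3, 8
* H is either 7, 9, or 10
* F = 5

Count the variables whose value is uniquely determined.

F must be 5 (only option left). Eliminate 5 elsewhere: C, D.
A, B, G share exactly the 3 values {1, 3, 8}; by pigeonhole those values go to them, so strike 1, 3, 8 from E.
E's domain is down to {9}, so E = 9. Remove 9 from H.
Determined: E=9, F=5. The other variables each still have more than one consistent value. That makes 2.

2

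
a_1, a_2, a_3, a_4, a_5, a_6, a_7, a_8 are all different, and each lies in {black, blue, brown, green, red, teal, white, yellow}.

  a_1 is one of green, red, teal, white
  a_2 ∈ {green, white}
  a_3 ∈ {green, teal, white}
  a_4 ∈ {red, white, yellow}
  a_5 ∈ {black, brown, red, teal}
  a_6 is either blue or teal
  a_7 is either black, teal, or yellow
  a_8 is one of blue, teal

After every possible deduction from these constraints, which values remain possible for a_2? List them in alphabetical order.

green, white

Among the 8 variables, brown fits only a_5 (and all 8 values in {black, blue, brown, green, red, teal, white, yellow} must be used), so a_5 = brown.
Among the 7 still-open variables, black fits only a_7 (and all 7 values in {black, blue, green, red, teal, white, yellow} must be used), so a_7 = black.
Among the 6 still-open variables, yellow fits only a_4 (and all 6 values in {blue, green, red, teal, white, yellow} must be used), so a_4 = yellow.
The 5 still-open variables draw from only 5 values {blue, green, red, teal, white}, so each is used; only a_1 can be red, hence a_1 = red.
a_6 and a_8 between them cover only {blue, teal} — a naked pair. Remove those values from a_3.
No further eliminations apply; a_2 can still be any of green, white.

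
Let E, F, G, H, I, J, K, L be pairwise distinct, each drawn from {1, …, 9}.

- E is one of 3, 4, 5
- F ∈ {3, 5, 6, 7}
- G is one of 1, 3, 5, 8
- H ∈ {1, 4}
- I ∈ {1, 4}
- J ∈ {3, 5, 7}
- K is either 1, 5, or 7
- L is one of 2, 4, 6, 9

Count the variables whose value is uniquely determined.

H and I between them cover only {1, 4} — a naked pair. Remove those values from E, G, K, L.
The 3 variables E, J, K are confined to {3, 5, 7}, which locks those values in; drop them from F, G.
F's domain is down to {6}, so F = 6. Strike 6 from L.
G's domain is down to {8}, so G = 8.
Determined: F=6, G=8. The other variables each still have more than one consistent value. That makes 2.

2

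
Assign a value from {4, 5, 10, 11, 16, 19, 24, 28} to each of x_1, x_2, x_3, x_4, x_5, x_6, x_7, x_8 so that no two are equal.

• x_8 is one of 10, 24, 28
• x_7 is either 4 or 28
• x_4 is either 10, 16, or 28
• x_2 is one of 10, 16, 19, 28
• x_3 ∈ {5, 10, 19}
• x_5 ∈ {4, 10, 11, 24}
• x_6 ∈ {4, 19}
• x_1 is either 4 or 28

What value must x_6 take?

19

The 8 variables together cover exactly {4, 5, 10, 11, 16, 19, 24, 28} — 8 values for 8 variables — and 5 appears only in x_3's list, so x_3 = 5.
Among the 7 still-open variables, 11 fits only x_5 (and all 7 values in {4, 10, 11, 16, 19, 24, 28} must be used), so x_5 = 11.
The 6 still-open variables draw from only 6 values {4, 10, 16, 19, 24, 28}, so each is used; only x_8 can be 24, hence x_8 = 24.
x_1 and x_7 between them cover only {4, 28} — a naked pair. Remove those values from x_2, x_4, x_6.
So x_6 = 19.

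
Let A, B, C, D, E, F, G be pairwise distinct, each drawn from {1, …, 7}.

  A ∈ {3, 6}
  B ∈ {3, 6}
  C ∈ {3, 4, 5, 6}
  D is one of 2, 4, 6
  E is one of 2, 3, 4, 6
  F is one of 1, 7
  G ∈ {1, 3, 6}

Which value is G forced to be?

1

The 7 variables draw from only 7 values {1, 2, 3, 4, 5, 6, 7}, so each is used; only C can be 5, hence C = 5.
The 6 still-open variables draw from only 6 values {1, 2, 3, 4, 6, 7}, so each is used; only F can be 7, hence F = 7.
Among the 5 still-open variables, 1 fits only G (and all 5 values in {1, 2, 3, 4, 6} must be used), so G = 1.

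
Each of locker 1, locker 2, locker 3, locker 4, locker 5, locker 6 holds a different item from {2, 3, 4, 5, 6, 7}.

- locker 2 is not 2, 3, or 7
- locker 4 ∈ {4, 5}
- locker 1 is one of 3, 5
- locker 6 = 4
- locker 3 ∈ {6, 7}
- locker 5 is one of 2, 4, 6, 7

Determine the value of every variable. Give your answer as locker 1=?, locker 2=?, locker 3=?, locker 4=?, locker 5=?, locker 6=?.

locker 6 must be 4 (only option left). Strike 4 from locker 2, locker 4, locker 5.
locker 4's domain is down to {5}, so locker 4 = 5. Eliminate 5 elsewhere: locker 1, locker 2.
locker 1's domain is down to {3}, so locker 1 = 3.
locker 2 must be 6 (only option left). Strike 6 from locker 3, locker 5.
locker 3 has just one choice, so locker 3 = 7. Eliminate 7 elsewhere: locker 5.
locker 5 must be 2 (only option left).

locker 1=3, locker 2=6, locker 3=7, locker 4=5, locker 5=2, locker 6=4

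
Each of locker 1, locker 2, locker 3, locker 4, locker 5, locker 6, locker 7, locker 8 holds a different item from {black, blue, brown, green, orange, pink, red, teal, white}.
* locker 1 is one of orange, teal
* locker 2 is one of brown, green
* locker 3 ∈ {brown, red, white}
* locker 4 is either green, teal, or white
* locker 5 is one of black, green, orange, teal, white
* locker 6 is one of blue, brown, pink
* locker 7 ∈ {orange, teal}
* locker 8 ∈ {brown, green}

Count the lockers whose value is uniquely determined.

locker 1 and locker 7 between them cover only {orange, teal} — a naked pair. Remove those values from locker 4, locker 5.
The 2 variables locker 2 and locker 8 are confined to {brown, green}, which locks those values in; drop them from locker 3, locker 4, locker 5, locker 6.
locker 4 must be white (only option left). Eliminate white elsewhere: locker 3, locker 5.
locker 5 has just one choice, so locker 5 = black.
locker 3 has just one choice, so locker 3 = red.
Determined: locker 3=red, locker 4=white, locker 5=black. The other lockers each still have more than one consistent value. That makes 3.

3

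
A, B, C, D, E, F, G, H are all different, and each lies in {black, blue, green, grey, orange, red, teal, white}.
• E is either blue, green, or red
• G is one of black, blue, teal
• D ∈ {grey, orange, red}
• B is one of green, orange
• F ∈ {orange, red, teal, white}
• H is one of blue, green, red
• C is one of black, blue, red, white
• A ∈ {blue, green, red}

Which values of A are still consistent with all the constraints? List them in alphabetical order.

blue, green, red

Among the 8 variables, grey fits only D (and all 8 values in {black, blue, green, grey, orange, red, teal, white} must be used), so D = grey.
The 3 variables A, E, H are confined to {blue, green, red}, which locks those values in; drop them from B, C, F, G.
B must be orange (only option left). Eliminate orange elsewhere: F.
No further eliminations apply; A can still be any of blue, green, red.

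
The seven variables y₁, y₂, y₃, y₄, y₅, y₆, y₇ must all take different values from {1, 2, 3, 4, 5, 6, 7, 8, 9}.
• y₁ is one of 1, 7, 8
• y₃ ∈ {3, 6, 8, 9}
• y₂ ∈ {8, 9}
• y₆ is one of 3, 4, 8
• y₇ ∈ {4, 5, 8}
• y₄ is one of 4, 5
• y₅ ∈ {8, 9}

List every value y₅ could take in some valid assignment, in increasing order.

y₂ and y₅ share exactly the 2 values {8, 9}; by pigeonhole those values go to them, so strike 8, 9 from y₁, y₃, y₆, y₇.
y₄ and y₇ share exactly the 2 values {4, 5}; by pigeonhole those values go to them, so strike 4, 5 from y₆.
y₆ has just one choice, so y₆ = 3. Remove 3 from y₃.
y₃ has just one choice, so y₃ = 6.
No further eliminations apply; y₅ can still be any of 8, 9.

8, 9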